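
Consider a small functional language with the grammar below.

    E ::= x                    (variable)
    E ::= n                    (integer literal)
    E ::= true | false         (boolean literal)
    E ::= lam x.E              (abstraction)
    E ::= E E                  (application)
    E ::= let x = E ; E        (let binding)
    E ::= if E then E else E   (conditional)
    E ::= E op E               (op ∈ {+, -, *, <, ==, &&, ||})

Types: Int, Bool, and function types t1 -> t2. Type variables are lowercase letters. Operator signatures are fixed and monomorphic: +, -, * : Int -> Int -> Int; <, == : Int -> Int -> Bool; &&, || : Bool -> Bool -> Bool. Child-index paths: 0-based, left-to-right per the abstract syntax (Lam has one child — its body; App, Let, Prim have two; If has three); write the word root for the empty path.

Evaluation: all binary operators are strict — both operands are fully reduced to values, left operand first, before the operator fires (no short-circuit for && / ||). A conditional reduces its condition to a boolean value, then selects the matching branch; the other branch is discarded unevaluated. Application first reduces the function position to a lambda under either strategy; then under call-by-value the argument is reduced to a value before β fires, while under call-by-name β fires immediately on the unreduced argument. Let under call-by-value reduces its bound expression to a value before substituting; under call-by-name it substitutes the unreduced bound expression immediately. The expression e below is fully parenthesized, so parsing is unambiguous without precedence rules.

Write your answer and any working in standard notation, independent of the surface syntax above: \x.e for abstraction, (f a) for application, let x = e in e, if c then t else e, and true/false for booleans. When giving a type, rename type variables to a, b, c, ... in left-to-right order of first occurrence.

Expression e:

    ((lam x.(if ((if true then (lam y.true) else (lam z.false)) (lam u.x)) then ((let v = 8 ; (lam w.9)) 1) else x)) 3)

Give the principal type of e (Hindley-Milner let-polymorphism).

Derivation:
  unify Bool ~ Bool
\y._ : b -> Bool
\z._ : c -> Bool
  unify b -> Bool ~ c -> Bool
  unify b ~ c
  unify Bool ~ Bool
x : a
\u._ : d -> a
  unify c -> Bool ~ (d -> a) -> e
  unify c ~ d -> a
  unify Bool ~ e
_ _ : Bool
  unify Bool ~ Bool
let v : Int
\w._ : f -> Int
  unify f -> Int ~ Int -> g
  unify f ~ Int
  unify Int ~ g
_ _ : Int
x : a
  unify Int ~ a
\x._ : Int -> Int
  unify Int -> Int ~ Int -> h
  unify Int ~ Int
  unify Int ~ h
_ _ : Int

Answer: Int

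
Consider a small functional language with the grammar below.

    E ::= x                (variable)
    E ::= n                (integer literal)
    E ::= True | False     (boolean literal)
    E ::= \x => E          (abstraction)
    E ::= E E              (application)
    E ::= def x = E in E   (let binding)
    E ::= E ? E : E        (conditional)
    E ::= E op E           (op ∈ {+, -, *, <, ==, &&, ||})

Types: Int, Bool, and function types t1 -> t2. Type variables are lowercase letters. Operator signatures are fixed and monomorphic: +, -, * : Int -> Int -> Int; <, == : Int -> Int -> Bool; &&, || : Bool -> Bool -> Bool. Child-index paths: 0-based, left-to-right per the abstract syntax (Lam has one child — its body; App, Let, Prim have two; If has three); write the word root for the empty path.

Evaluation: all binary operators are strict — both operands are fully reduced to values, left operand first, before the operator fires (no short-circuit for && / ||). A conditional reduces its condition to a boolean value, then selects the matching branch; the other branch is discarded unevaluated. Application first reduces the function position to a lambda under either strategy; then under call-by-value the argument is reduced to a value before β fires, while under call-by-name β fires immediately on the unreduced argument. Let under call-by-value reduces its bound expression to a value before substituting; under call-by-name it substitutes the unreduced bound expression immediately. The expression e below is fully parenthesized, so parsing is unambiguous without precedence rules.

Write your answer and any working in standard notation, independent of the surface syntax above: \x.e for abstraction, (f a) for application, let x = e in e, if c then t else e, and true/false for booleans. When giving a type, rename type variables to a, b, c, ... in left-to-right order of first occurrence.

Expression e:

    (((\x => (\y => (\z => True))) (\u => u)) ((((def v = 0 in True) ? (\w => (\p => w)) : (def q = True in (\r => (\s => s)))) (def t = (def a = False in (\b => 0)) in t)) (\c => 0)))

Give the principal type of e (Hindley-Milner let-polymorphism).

Trace:
\z._ : c -> Bool
\y._ : b -> c -> Bool
\x._ : a -> b -> c -> Bool
u : d
\u._ : d -> d
  unify a -> b -> c -> Bool ~ (d -> d) -> e
  unify a ~ d -> d
  unify b -> c -> Bool ~ e
_ _ : b -> c -> Bool
let v : Int
  unify Bool ~ Bool
w : f
\p._ : g -> f
\w._ : f -> g -> f
let q : Bool
s : i
\s._ : i -> i
\r._ : h -> i -> i
  unify f -> g -> f ~ h -> i -> i
  unify f ~ h
  unify g -> h ~ i -> i
  unify g ~ i
  unify h ~ i
let a : Bool
\b._ : j -> Int
let t : forall. j -> Int
t : k -> Int
  unify i -> i -> i ~ (k -> Int) -> l
  unify i ~ k -> Int
  unify (k -> Int) -> k -> Int ~ l
_ _ : (k -> Int) -> k -> Int
\c._ : m -> Int
  unify (k -> Int) -> k -> Int ~ (m -> Int) -> n
  unify k -> Int ~ m -> Int
  unify k ~ m
  unify Int ~ Int
  unify m -> Int ~ n
_ _ : m -> Int
  unify b -> c -> Bool ~ (m -> Int) -> o
  unify b ~ m -> Int
  unify c -> Bool ~ o
_ _ : c -> Bool

Answer: a -> Bool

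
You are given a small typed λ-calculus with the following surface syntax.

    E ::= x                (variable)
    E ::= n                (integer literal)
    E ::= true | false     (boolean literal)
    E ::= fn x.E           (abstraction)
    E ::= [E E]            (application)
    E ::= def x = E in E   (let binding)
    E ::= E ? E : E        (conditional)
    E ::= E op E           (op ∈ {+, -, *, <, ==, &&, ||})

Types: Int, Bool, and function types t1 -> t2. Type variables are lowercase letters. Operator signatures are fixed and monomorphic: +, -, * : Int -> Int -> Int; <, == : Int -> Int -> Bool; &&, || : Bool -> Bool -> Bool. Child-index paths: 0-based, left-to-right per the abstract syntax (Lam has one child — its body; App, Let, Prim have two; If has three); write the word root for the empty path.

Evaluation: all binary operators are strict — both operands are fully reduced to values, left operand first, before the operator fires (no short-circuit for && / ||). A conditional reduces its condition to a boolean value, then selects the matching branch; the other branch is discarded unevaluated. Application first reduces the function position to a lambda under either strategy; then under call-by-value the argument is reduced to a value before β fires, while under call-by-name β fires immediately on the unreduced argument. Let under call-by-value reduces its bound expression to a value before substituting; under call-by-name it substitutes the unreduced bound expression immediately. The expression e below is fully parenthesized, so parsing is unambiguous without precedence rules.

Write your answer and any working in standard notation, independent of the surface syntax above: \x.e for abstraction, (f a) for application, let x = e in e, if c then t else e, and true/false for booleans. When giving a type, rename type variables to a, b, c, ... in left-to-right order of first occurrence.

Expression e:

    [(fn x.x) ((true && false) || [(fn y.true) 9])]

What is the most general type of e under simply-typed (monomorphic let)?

Answer: Bool

Derivation:
x : a
\x._ : a -> a
  unify Bool ~ Bool
  unify Bool ~ Bool
  unify Bool ~ Bool
\y._ : b -> Bool
  unify b -> Bool ~ Int -> c
  unify b ~ Int
  unify Bool ~ c
_ _ : Bool
  unify Bool ~ Bool
  unify a -> a ~ Bool -> d
  unify a ~ Bool
  unify Bool ~ d
_ _ : Bool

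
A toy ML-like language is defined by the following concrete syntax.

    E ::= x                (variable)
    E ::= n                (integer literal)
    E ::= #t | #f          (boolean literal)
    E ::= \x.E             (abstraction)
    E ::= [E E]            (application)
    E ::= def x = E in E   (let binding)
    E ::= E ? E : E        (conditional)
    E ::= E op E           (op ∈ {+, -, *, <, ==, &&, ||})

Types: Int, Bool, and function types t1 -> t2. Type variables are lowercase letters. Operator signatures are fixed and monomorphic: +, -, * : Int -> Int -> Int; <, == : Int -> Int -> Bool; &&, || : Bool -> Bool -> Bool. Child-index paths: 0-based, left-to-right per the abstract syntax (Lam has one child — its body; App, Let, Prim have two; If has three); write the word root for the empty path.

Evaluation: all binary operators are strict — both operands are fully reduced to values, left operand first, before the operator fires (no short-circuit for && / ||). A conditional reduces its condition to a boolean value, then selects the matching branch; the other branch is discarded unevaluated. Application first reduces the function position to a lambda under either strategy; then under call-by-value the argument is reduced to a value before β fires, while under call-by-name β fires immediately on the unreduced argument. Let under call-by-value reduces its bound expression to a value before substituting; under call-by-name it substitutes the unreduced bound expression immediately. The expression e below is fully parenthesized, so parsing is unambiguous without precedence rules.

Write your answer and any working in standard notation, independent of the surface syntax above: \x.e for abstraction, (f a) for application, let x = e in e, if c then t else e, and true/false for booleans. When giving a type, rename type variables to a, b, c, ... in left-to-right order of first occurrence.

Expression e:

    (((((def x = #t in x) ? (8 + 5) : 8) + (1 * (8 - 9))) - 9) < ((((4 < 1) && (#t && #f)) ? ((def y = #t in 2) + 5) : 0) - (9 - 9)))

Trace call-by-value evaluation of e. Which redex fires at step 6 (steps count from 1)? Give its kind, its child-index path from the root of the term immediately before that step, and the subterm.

Answer: delta at 0.0 : (13 + -1)

Derivation:
step 0: ((((if (let x = true in x) then (8 + 5) else 8) + (1 * (8 - 9))) - 9) < ((if ((4 < 1) && (true && false)) then ((let y = true in 2) + 5) else 0) - (9 - 9)))
step 1: [let@0.0.0.0] ((((if true then (8 + 5) else 8) + (1 * (8 - 9))) - 9) < ((if ((4 < 1) && (true && false)) then ((let y = true in 2) + 5) else 0) - (9 - 9)))
step 2: [if@0.0.0] ((((8 + 5) + (1 * (8 - 9))) - 9) < ((if ((4 < 1) && (true && false)) then ((let y = true in 2) + 5) else 0) - (9 - 9)))
step 3: [delta@0.0.0] (((13 + (1 * (8 - 9))) - 9) < ((if ((4 < 1) && (true && false)) then ((let y = true in 2) + 5) else 0) - (9 - 9)))
step 4: [delta@0.0.1.1] (((13 + (1 * -1)) - 9) < ((if ((4 < 1) && (true && false)) then ((let y = true in 2) + 5) else 0) - (9 - 9)))
step 5: [delta@0.0.1] (((13 + -1) - 9) < ((if ((4 < 1) && (true && false)) then ((let y = true in 2) + 5) else 0) - (9 - 9)))
step 6: [delta@0.0] ((12 - 9) < ((if ((4 < 1) && (true && false)) then ((let y = true in 2) + 5) else 0) - (9 - 9)))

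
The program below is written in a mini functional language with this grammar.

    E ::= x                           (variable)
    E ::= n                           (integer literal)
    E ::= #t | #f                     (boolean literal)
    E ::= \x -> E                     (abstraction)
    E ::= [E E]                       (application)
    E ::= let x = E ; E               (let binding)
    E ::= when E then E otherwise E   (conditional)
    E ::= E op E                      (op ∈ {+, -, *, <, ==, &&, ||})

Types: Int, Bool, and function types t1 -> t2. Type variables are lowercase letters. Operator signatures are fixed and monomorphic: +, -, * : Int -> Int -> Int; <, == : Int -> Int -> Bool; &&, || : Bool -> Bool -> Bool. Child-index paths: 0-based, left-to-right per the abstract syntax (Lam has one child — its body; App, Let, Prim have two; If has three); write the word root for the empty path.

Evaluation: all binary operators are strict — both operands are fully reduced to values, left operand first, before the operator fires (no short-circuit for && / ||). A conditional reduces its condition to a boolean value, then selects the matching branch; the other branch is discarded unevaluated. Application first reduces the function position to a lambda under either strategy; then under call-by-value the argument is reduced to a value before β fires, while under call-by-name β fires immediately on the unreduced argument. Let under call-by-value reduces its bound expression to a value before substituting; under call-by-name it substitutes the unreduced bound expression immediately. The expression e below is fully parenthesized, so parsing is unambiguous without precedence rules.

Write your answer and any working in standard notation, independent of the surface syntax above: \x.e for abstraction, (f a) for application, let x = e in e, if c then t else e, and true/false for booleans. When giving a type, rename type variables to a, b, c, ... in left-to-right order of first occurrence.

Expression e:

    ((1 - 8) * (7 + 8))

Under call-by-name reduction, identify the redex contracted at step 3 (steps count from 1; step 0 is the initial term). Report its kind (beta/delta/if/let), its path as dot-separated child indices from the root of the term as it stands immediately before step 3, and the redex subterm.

Answer: delta at root : (-7 * 15)

Working:
step 0: ((1 - 8) * (7 + 8))
step 1: [delta@0] (-7 * (7 + 8))
step 2: [delta@1] (-7 * 15)
step 3: [delta@root] -105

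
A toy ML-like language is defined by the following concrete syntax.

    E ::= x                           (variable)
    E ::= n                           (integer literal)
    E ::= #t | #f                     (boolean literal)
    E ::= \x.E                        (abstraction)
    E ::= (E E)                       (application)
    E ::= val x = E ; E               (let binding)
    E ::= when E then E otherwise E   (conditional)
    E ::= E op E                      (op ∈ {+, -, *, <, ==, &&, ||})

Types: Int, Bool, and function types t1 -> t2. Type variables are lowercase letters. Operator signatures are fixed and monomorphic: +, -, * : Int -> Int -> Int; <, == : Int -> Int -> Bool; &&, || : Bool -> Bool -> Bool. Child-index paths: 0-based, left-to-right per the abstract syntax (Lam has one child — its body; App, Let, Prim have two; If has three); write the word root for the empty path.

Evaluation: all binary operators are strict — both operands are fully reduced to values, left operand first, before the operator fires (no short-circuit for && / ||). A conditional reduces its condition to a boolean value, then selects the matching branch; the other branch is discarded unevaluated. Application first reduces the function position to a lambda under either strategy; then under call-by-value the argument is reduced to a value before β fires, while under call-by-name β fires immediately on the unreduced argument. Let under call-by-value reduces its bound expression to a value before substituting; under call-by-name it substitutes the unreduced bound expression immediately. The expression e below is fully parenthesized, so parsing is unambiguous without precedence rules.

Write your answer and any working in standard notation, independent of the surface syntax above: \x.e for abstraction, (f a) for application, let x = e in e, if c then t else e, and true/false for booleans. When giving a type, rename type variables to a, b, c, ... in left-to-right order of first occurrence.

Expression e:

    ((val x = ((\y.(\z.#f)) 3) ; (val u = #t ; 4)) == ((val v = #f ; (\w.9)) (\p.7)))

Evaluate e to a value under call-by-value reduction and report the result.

Derivation:
step 0: ((let x = ((\y.(\z.false)) 3) in (let u = true in 4)) == ((let v = false in (\w.9)) (\p.7)))
step 1: [beta@0.0] ((let x = (\z.false) in (let u = true in 4)) == ((let v = false in (\w.9)) (\p.7)))
step 2: [let@0] ((let u = true in 4) == ((let v = false in (\w.9)) (\p.7)))
step 3: [let@0] (4 == ((let v = false in (\w.9)) (\p.7)))
step 4: [let@1.0] (4 == ((\w.9) (\p.7)))
step 5: [beta@1] (4 == 9)
step 6: [delta@root] false

Answer: false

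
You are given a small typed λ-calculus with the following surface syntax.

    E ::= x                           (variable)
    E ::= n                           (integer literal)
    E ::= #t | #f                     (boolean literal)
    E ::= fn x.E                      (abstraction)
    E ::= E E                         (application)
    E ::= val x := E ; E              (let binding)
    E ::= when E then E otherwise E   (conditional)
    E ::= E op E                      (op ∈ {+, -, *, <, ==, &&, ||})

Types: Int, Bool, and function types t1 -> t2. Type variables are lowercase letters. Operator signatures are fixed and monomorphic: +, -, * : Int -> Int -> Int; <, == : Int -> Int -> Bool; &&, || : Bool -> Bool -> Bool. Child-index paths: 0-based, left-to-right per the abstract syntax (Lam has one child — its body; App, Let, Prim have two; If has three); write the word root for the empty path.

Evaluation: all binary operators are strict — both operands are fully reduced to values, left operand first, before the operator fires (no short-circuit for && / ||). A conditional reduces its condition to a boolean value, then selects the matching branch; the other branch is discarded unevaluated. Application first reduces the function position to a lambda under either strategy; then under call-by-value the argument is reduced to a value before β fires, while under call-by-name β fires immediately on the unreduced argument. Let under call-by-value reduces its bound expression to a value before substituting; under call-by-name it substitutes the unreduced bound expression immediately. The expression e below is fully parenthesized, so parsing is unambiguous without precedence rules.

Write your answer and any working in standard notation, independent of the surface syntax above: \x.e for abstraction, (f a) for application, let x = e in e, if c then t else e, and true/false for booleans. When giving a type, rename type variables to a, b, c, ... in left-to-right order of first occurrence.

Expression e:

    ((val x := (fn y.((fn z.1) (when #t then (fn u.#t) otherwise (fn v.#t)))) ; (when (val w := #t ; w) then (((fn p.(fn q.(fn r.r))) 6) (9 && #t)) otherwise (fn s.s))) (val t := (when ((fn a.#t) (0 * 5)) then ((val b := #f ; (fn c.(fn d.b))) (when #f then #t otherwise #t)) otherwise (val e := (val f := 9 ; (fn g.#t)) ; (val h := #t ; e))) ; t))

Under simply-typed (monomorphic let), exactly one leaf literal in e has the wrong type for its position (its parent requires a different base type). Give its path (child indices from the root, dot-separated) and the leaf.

Answer: 0.1.1.1.0 : 9

Working:
\z._ : b -> Int
  unify Bool ~ Bool
\u._ : c -> Bool
\v._ : d -> Bool
  unify c -> Bool ~ d -> Bool
  unify c ~ d
  unify Bool ~ Bool
  unify b -> Int ~ (d -> Bool) -> e
  unify b ~ d -> Bool
  unify Int ~ e
_ _ : Int
\y._ : a -> Int
let x : a -> Int
let w : Bool
w : Bool
  unify Bool ~ Bool
r : h
\r._ : h -> h
\q._ : g -> h -> h
\p._ : f -> g -> h -> h
  unify f -> g -> h -> h ~ Int -> i
  unify f ~ Int
  unify g -> h -> h ~ i
_ _ : g -> h -> h
  unify Int ~ Bool
  FAIL: mismatch Int ~ Bool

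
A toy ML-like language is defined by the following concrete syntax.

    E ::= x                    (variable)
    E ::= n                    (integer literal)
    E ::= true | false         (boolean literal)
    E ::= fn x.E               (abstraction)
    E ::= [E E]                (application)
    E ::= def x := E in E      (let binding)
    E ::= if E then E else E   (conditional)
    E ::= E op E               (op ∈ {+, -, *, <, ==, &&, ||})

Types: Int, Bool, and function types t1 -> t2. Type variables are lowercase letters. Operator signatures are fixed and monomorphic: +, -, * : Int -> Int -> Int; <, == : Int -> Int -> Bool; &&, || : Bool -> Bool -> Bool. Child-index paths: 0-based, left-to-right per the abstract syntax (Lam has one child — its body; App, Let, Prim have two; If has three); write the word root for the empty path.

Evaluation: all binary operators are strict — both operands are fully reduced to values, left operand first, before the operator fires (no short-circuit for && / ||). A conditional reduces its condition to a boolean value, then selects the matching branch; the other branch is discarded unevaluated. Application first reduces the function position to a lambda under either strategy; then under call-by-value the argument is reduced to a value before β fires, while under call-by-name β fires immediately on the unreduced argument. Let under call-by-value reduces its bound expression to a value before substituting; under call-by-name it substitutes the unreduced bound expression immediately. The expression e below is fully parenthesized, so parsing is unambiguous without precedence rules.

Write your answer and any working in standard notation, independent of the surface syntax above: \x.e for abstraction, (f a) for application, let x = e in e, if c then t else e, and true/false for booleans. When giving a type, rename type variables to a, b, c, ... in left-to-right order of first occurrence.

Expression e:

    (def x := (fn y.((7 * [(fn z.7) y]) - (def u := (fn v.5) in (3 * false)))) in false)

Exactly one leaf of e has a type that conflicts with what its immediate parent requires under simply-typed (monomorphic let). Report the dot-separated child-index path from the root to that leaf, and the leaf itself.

Derivation:
  unify Int ~ Int
\z._ : b -> Int
y : a
  unify b -> Int ~ a -> c
  unify b ~ a
  unify Int ~ c
_ _ : Int
  unify Int ~ Int
  unify Int ~ Int
\v._ : d -> Int
let u : d -> Int
  unify Int ~ Int
  unify Bool ~ Int
  FAIL: mismatch Bool ~ Int

Answer: 0.0.1.1.1 : false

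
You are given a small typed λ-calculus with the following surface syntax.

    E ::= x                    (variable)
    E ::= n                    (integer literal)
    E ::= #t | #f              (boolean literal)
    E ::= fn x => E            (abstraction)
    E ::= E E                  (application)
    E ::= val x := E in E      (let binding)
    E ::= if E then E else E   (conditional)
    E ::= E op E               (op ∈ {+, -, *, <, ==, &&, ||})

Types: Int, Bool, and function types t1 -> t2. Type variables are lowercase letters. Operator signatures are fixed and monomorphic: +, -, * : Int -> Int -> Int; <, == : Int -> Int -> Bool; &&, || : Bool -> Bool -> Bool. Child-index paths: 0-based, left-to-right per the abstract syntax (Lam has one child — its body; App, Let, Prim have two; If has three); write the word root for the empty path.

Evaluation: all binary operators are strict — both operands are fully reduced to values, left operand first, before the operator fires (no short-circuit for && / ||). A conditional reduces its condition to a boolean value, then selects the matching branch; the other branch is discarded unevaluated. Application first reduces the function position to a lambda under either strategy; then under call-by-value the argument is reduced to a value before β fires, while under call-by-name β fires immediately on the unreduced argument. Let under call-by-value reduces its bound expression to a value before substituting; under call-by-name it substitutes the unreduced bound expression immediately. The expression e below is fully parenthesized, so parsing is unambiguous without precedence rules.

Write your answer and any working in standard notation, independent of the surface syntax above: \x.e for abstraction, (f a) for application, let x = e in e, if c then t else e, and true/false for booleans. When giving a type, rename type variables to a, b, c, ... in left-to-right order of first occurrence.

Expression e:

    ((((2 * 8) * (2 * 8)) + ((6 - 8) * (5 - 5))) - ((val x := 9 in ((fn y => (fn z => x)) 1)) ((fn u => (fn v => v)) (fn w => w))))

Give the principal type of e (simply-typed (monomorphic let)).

Answer: Int

Working:
  unify Int ~ Int
  unify Int ~ Int
  unify Int ~ Int
  unify Int ~ Int
  unify Int ~ Int
  unify Int ~ Int
  unify Int ~ Int
  unify Int ~ Int
  unify Int ~ Int
  unify Int ~ Int
  unify Int ~ Int
  unify Int ~ Int
  unify Int ~ Int
  unify Int ~ Int
  unify Int ~ Int
let x : Int
x : Int
\z._ : b -> Int
\y._ : a -> b -> Int
  unify a -> b -> Int ~ Int -> c
  unify a ~ Int
  unify b -> Int ~ c
_ _ : b -> Int
v : e
\v._ : e -> e
\u._ : d -> e -> e
w : f
\w._ : f -> f
  unify d -> e -> e ~ (f -> f) -> g
  unify d ~ f -> f
  unify e -> e ~ g
_ _ : e -> e
  unify b -> Int ~ (e -> e) -> h
  unify b ~ e -> e
  unify Int ~ h
_ _ : Int
  unify Int ~ Int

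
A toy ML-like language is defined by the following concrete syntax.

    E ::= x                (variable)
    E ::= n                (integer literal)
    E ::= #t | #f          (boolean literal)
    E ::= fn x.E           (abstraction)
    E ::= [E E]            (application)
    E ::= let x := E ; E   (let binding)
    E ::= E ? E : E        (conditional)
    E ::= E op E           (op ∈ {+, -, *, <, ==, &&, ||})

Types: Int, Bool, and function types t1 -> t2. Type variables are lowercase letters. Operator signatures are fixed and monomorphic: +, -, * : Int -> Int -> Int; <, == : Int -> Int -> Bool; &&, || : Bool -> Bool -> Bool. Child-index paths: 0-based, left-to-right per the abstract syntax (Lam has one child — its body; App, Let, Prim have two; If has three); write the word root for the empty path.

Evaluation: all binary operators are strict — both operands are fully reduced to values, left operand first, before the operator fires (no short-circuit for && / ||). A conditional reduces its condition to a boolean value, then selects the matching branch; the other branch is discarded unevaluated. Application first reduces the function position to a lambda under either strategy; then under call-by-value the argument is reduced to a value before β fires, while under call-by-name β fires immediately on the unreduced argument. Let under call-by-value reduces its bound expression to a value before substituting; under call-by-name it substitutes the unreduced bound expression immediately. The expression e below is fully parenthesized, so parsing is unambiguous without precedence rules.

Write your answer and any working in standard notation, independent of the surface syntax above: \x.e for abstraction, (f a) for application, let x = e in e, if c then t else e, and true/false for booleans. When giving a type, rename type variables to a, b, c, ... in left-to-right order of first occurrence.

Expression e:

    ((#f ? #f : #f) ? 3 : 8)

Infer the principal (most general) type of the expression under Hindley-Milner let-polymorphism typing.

Derivation:
  unify Bool ~ Bool
  unify Bool ~ Bool
  unify Bool ~ Bool
  unify Int ~ Int

Answer: Int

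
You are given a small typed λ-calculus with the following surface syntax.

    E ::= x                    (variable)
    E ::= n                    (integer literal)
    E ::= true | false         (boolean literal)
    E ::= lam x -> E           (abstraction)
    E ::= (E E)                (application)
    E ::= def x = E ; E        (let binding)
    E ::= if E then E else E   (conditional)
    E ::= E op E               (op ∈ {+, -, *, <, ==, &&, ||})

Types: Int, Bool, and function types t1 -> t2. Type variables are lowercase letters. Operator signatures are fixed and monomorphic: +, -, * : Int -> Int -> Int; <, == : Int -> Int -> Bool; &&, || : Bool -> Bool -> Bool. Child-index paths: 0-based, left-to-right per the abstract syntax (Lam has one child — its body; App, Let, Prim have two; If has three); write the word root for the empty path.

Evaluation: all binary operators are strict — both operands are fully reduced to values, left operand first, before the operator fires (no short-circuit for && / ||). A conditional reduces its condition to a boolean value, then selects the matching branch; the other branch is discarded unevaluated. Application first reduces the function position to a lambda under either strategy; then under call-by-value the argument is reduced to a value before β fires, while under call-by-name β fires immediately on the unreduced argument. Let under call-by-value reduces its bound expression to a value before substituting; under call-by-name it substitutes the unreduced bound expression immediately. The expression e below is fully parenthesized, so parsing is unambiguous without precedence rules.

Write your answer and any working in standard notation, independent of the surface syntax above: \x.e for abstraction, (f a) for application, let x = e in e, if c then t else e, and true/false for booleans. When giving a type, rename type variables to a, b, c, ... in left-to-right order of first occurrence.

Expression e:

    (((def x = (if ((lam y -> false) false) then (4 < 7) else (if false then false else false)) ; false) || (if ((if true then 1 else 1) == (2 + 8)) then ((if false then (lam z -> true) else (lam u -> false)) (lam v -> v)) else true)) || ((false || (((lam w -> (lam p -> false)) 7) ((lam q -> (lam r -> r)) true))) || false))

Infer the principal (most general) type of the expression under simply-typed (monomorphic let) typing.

Working:
\y._ : a -> Bool
  unify a -> Bool ~ Bool -> b
  unify a ~ Bool
  unify Bool ~ b
_ _ : Bool
  unify Bool ~ Bool
  unify Int ~ Int
  unify Int ~ Int
  unify Bool ~ Bool
  unify Bool ~ Bool
  unify Bool ~ Bool
let x : Bool
  unify Bool ~ Bool
  unify Bool ~ Bool
  unify Int ~ Int
  unify Int ~ Int
  unify Int ~ Int
  unify Int ~ Int
  unify Int ~ Int
  unify Bool ~ Bool
  unify Bool ~ Bool
\z._ : c -> Bool
\u._ : d -> Bool
  unify c -> Bool ~ d -> Bool
  unify c ~ d
  unify Bool ~ Bool
v : e
\v._ : e -> e
  unify d -> Bool ~ (e -> e) -> f
  unify d ~ e -> e
  unify Bool ~ f
_ _ : Bool
  unify Bool ~ Bool
  unify Bool ~ Bool
  unify Bool ~ Bool
  unify Bool ~ Bool
\p._ : h -> Bool
\w._ : g -> h -> Bool
  unify g -> h -> Bool ~ Int -> i
  unify g ~ Int
  unify h -> Bool ~ i
_ _ : h -> Bool
r : k
\r._ : k -> k
\q._ : j -> k -> k
  unify j -> k -> k ~ Bool -> l
  unify j ~ Bool
  unify k -> k ~ l
_ _ : k -> k
  unify h -> Bool ~ (k -> k) -> m
  unify h ~ k -> k
  unify Bool ~ m
_ _ : Bool
  unify Bool ~ Bool
  unify Bool ~ Bool
  unify Bool ~ Bool
  unify Bool ~ Bool

Answer: Bool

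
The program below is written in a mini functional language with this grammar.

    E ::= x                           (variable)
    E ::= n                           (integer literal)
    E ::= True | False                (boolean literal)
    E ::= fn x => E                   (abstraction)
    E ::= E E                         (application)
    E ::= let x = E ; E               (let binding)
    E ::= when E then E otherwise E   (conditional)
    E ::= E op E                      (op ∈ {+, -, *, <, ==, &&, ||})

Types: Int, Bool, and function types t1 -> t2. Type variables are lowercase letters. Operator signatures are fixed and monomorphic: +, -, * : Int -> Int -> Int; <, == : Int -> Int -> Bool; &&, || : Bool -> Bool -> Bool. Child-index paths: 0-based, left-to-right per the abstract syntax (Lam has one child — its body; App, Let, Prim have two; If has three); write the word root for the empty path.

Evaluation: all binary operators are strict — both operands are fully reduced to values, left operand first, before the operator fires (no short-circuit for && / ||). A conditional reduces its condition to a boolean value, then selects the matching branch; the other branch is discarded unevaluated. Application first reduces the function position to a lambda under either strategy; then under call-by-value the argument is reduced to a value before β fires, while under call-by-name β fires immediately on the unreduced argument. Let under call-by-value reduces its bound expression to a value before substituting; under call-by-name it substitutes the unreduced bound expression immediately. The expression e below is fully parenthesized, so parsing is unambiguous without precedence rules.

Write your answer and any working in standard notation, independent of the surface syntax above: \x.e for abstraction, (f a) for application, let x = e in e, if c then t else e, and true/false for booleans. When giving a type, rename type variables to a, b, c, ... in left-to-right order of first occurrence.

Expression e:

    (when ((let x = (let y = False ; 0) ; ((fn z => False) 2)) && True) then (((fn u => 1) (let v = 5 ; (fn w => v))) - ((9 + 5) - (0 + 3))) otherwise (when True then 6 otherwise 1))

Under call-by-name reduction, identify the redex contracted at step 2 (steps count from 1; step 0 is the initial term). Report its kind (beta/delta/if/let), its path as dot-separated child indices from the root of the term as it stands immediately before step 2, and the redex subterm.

Derivation:
step 0: (if ((let x = (let y = false in 0) in ((\z.false) 2)) && true) then (((\u.1) (let v = 5 in (\w.v))) - ((9 + 5) - (0 + 3))) else (if true then 6 else 1))
step 1: [let@0.0] (if (((\z.false) 2) && true) then (((\u.1) (let v = 5 in (\w.v))) - ((9 + 5) - (0 + 3))) else (if true then 6 else 1))
step 2: [beta@0.0] (if (false && true) then (((\u.1) (let v = 5 in (\w.v))) - ((9 + 5) - (0 + 3))) else (if true then 6 else 1))

Answer: beta at 0.0 : ((\z.false) 2)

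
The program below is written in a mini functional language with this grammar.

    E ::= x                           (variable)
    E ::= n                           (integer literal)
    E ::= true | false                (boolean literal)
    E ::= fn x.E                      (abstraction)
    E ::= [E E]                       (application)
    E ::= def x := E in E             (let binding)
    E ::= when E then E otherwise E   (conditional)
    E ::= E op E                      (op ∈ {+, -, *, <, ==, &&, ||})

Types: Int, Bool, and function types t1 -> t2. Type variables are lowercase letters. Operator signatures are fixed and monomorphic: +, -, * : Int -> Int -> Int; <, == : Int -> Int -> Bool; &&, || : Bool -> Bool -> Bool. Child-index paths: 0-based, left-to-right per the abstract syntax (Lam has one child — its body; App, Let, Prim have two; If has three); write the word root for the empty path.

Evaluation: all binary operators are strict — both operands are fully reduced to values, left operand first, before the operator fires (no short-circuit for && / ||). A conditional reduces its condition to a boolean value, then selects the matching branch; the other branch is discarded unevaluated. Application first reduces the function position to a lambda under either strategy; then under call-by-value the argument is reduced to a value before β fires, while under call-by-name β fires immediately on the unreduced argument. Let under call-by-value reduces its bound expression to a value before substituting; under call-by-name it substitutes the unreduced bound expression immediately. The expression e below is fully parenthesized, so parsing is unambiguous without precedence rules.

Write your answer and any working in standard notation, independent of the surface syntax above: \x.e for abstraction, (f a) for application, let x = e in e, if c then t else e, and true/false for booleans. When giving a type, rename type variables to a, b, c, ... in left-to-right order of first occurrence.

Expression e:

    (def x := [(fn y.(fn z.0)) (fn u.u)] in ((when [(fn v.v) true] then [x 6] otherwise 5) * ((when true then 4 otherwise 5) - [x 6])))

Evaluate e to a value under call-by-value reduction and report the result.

Answer: 0

Derivation:
step 0: (let x = ((\y.(\z.0)) (\u.u)) in ((if ((\v.v) true) then (x 6) else 5) * ((if true then 4 else 5) - (x 6))))
step 1: [beta@0] (let x = (\z.0) in ((if ((\v.v) true) then (x 6) else 5) * ((if true then 4 else 5) - (x 6))))
step 2: [let@root] ((if ((\v.v) true) then ((\z.0) 6) else 5) * ((if true then 4 else 5) - ((\z.0) 6)))
step 3: [beta@0.0] ((if true then ((\z.0) 6) else 5) * ((if true then 4 else 5) - ((\z.0) 6)))
step 4: [if@0] (((\z.0) 6) * ((if true then 4 else 5) - ((\z.0) 6)))
step 5: [beta@0] (0 * ((if true then 4 else 5) - ((\z.0) 6)))
step 6: [if@1.0] (0 * (4 - ((\z.0) 6)))
step 7: [beta@1.1] (0 * (4 - 0))
step 8: [delta@1] (0 * 4)
step 9: [delta@root] 0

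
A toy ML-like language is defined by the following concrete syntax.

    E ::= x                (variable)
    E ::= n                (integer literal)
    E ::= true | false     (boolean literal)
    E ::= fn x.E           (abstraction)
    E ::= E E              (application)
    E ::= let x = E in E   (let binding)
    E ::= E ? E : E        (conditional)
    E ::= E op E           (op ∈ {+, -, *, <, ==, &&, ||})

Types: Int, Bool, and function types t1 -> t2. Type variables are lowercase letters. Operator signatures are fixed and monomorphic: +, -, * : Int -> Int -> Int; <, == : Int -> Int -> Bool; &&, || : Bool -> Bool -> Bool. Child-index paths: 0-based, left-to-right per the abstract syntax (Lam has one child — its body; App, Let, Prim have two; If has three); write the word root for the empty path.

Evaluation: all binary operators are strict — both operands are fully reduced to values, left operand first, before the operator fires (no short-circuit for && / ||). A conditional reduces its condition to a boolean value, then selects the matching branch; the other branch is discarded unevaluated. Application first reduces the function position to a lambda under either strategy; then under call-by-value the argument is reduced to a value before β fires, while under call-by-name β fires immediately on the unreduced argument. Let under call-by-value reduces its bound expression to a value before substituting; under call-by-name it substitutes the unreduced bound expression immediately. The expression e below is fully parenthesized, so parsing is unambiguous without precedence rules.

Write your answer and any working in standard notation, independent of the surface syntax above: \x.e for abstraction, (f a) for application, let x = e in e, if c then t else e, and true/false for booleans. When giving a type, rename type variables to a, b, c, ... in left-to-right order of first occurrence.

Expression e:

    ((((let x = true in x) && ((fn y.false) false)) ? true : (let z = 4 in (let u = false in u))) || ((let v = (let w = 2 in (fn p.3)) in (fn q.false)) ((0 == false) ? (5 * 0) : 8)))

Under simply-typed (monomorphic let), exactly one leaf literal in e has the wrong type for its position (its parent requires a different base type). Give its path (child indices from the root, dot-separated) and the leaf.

Derivation:
let x : Bool
x : Bool
  unify Bool ~ Bool
\y._ : a -> Bool
  unify a -> Bool ~ Bool -> b
  unify a ~ Bool
  unify Bool ~ b
_ _ : Bool
  unify Bool ~ Bool
  unify Bool ~ Bool
let z : Int
let u : Bool
u : Bool
  unify Bool ~ Bool
  unify Bool ~ Bool
let w : Int
\p._ : c -> Int
let v : c -> Int
\q._ : d -> Bool
  unify Int ~ Int
  unify Bool ~ Int
  FAIL: mismatch Bool ~ Int

Answer: 1.1.0.1 : false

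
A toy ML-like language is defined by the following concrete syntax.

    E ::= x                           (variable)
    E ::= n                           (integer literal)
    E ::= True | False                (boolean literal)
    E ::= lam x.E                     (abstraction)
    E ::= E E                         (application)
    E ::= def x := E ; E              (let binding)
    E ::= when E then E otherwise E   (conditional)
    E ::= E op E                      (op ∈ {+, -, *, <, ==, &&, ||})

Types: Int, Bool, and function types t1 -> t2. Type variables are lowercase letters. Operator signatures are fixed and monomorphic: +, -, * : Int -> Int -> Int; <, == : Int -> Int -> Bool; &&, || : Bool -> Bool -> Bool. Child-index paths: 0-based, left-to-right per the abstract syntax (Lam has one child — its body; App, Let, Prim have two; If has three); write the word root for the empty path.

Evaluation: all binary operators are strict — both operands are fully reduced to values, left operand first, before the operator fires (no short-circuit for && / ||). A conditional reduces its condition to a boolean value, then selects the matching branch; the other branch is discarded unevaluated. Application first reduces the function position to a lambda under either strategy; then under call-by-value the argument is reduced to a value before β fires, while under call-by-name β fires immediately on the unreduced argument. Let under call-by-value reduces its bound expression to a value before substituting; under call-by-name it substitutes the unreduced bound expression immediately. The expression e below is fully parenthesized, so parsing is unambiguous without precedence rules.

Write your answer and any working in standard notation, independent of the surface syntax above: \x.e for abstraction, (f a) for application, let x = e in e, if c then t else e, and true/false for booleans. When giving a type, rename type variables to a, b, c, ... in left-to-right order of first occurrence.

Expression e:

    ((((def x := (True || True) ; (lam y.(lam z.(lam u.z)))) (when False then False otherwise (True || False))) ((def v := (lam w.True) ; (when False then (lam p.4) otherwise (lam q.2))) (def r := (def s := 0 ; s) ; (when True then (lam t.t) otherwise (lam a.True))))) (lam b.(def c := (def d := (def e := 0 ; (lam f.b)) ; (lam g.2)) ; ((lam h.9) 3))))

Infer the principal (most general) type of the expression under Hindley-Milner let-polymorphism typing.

Working:
  unify Bool ~ Bool
  unify Bool ~ Bool
let x : Bool
z : b
\u._ : c -> b
\z._ : b -> c -> b
\y._ : a -> b -> c -> b
  unify Bool ~ Bool
  unify Bool ~ Bool
  unify Bool ~ Bool
  unify Bool ~ Bool
  unify a -> b -> c -> b ~ Bool -> d
  unify a ~ Bool
  unify b -> c -> b ~ d
_ _ : b -> c -> b
\w._ : e -> Bool
let v : forall. e -> Bool
  unify Bool ~ Bool
\p._ : f -> Int
\q._ : g -> Int
  unify f -> Int ~ g -> Int
  unify f ~ g
  unify Int ~ Int
let s : Int
s : Int
let r : Int
  unify Bool ~ Bool
t : h
\t._ : h -> h
\a._ : i -> Bool
  unify h -> h ~ i -> Bool
  unify h ~ i
  unify i ~ Bool
  unify g -> Int ~ (Bool -> Bool) -> j
  unify g ~ Bool -> Bool
  unify Int ~ j
_ _ : Int
  unify b -> c -> b ~ Int -> k
  unify b ~ Int
  unify c -> Int ~ k
_ _ : c -> Int
let e : Int
b : l
\f._ : m -> l
let d : forall. m -> l
\g._ : n -> Int
let c : forall. n -> Int
\h._ : o -> Int
  unify o -> Int ~ Int -> p
  unify o ~ Int
  unify Int ~ p
_ _ : Int
\b._ : l -> Int
  unify c -> Int ~ (l -> Int) -> q
  unify c ~ l -> Int
  unify Int ~ q
_ _ : Int

Answer: Int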